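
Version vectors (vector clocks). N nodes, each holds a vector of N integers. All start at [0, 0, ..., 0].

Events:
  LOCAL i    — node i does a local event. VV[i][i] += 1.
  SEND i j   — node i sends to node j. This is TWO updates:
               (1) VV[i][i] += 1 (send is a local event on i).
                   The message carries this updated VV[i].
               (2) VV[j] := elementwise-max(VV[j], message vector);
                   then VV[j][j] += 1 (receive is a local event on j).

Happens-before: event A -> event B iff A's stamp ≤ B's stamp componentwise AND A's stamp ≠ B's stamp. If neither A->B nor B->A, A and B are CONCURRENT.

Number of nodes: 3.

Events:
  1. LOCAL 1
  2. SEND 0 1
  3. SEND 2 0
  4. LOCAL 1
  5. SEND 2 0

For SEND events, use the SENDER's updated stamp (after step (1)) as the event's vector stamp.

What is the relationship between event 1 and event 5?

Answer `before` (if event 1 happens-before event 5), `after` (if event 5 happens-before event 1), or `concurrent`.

Answer: concurrent

Derivation:
Initial: VV[0]=[0, 0, 0]
Initial: VV[1]=[0, 0, 0]
Initial: VV[2]=[0, 0, 0]
Event 1: LOCAL 1: VV[1][1]++ -> VV[1]=[0, 1, 0]
Event 2: SEND 0->1: VV[0][0]++ -> VV[0]=[1, 0, 0], msg_vec=[1, 0, 0]; VV[1]=max(VV[1],msg_vec) then VV[1][1]++ -> VV[1]=[1, 2, 0]
Event 3: SEND 2->0: VV[2][2]++ -> VV[2]=[0, 0, 1], msg_vec=[0, 0, 1]; VV[0]=max(VV[0],msg_vec) then VV[0][0]++ -> VV[0]=[2, 0, 1]
Event 4: LOCAL 1: VV[1][1]++ -> VV[1]=[1, 3, 0]
Event 5: SEND 2->0: VV[2][2]++ -> VV[2]=[0, 0, 2], msg_vec=[0, 0, 2]; VV[0]=max(VV[0],msg_vec) then VV[0][0]++ -> VV[0]=[3, 0, 2]
Event 1 stamp: [0, 1, 0]
Event 5 stamp: [0, 0, 2]
[0, 1, 0] <= [0, 0, 2]? False
[0, 0, 2] <= [0, 1, 0]? False
Relation: concurrent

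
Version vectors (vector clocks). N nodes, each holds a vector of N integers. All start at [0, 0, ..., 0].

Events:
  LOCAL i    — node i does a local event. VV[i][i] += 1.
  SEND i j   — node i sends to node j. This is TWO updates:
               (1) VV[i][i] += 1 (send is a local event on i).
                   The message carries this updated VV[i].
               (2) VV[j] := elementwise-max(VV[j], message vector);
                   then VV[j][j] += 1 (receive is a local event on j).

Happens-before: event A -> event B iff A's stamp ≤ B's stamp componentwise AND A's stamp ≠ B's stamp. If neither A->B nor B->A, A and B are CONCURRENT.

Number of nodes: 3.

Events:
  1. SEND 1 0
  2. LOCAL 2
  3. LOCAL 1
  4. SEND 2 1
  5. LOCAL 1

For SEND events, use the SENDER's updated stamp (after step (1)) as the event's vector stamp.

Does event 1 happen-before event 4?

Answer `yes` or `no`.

Answer: no

Derivation:
Initial: VV[0]=[0, 0, 0]
Initial: VV[1]=[0, 0, 0]
Initial: VV[2]=[0, 0, 0]
Event 1: SEND 1->0: VV[1][1]++ -> VV[1]=[0, 1, 0], msg_vec=[0, 1, 0]; VV[0]=max(VV[0],msg_vec) then VV[0][0]++ -> VV[0]=[1, 1, 0]
Event 2: LOCAL 2: VV[2][2]++ -> VV[2]=[0, 0, 1]
Event 3: LOCAL 1: VV[1][1]++ -> VV[1]=[0, 2, 0]
Event 4: SEND 2->1: VV[2][2]++ -> VV[2]=[0, 0, 2], msg_vec=[0, 0, 2]; VV[1]=max(VV[1],msg_vec) then VV[1][1]++ -> VV[1]=[0, 3, 2]
Event 5: LOCAL 1: VV[1][1]++ -> VV[1]=[0, 4, 2]
Event 1 stamp: [0, 1, 0]
Event 4 stamp: [0, 0, 2]
[0, 1, 0] <= [0, 0, 2]? False. Equal? False. Happens-before: False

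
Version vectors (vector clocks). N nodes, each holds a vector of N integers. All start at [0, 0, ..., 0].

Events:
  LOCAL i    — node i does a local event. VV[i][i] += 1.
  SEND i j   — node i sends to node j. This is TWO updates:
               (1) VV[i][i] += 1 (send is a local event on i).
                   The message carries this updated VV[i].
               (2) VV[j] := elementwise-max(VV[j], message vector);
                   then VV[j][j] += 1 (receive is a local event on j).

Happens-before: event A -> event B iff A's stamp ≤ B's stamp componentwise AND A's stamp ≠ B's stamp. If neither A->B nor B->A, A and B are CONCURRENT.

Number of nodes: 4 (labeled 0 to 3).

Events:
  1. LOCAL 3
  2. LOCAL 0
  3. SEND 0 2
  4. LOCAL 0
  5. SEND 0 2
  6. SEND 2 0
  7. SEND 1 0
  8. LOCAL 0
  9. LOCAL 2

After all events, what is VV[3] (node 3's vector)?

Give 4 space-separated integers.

Answer: 0 0 0 1

Derivation:
Initial: VV[0]=[0, 0, 0, 0]
Initial: VV[1]=[0, 0, 0, 0]
Initial: VV[2]=[0, 0, 0, 0]
Initial: VV[3]=[0, 0, 0, 0]
Event 1: LOCAL 3: VV[3][3]++ -> VV[3]=[0, 0, 0, 1]
Event 2: LOCAL 0: VV[0][0]++ -> VV[0]=[1, 0, 0, 0]
Event 3: SEND 0->2: VV[0][0]++ -> VV[0]=[2, 0, 0, 0], msg_vec=[2, 0, 0, 0]; VV[2]=max(VV[2],msg_vec) then VV[2][2]++ -> VV[2]=[2, 0, 1, 0]
Event 4: LOCAL 0: VV[0][0]++ -> VV[0]=[3, 0, 0, 0]
Event 5: SEND 0->2: VV[0][0]++ -> VV[0]=[4, 0, 0, 0], msg_vec=[4, 0, 0, 0]; VV[2]=max(VV[2],msg_vec) then VV[2][2]++ -> VV[2]=[4, 0, 2, 0]
Event 6: SEND 2->0: VV[2][2]++ -> VV[2]=[4, 0, 3, 0], msg_vec=[4, 0, 3, 0]; VV[0]=max(VV[0],msg_vec) then VV[0][0]++ -> VV[0]=[5, 0, 3, 0]
Event 7: SEND 1->0: VV[1][1]++ -> VV[1]=[0, 1, 0, 0], msg_vec=[0, 1, 0, 0]; VV[0]=max(VV[0],msg_vec) then VV[0][0]++ -> VV[0]=[6, 1, 3, 0]
Event 8: LOCAL 0: VV[0][0]++ -> VV[0]=[7, 1, 3, 0]
Event 9: LOCAL 2: VV[2][2]++ -> VV[2]=[4, 0, 4, 0]
Final vectors: VV[0]=[7, 1, 3, 0]; VV[1]=[0, 1, 0, 0]; VV[2]=[4, 0, 4, 0]; VV[3]=[0, 0, 0, 1]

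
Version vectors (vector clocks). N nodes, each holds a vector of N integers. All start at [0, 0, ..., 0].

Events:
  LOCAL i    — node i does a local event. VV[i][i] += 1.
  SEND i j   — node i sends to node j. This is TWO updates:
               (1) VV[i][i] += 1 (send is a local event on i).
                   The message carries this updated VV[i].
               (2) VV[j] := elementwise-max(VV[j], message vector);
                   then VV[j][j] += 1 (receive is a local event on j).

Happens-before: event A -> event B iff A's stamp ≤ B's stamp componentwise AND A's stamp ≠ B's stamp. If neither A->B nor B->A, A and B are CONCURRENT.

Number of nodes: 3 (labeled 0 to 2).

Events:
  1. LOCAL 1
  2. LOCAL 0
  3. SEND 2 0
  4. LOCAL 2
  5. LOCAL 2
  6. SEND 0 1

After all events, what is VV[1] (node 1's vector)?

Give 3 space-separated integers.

Initial: VV[0]=[0, 0, 0]
Initial: VV[1]=[0, 0, 0]
Initial: VV[2]=[0, 0, 0]
Event 1: LOCAL 1: VV[1][1]++ -> VV[1]=[0, 1, 0]
Event 2: LOCAL 0: VV[0][0]++ -> VV[0]=[1, 0, 0]
Event 3: SEND 2->0: VV[2][2]++ -> VV[2]=[0, 0, 1], msg_vec=[0, 0, 1]; VV[0]=max(VV[0],msg_vec) then VV[0][0]++ -> VV[0]=[2, 0, 1]
Event 4: LOCAL 2: VV[2][2]++ -> VV[2]=[0, 0, 2]
Event 5: LOCAL 2: VV[2][2]++ -> VV[2]=[0, 0, 3]
Event 6: SEND 0->1: VV[0][0]++ -> VV[0]=[3, 0, 1], msg_vec=[3, 0, 1]; VV[1]=max(VV[1],msg_vec) then VV[1][1]++ -> VV[1]=[3, 2, 1]
Final vectors: VV[0]=[3, 0, 1]; VV[1]=[3, 2, 1]; VV[2]=[0, 0, 3]

Answer: 3 2 1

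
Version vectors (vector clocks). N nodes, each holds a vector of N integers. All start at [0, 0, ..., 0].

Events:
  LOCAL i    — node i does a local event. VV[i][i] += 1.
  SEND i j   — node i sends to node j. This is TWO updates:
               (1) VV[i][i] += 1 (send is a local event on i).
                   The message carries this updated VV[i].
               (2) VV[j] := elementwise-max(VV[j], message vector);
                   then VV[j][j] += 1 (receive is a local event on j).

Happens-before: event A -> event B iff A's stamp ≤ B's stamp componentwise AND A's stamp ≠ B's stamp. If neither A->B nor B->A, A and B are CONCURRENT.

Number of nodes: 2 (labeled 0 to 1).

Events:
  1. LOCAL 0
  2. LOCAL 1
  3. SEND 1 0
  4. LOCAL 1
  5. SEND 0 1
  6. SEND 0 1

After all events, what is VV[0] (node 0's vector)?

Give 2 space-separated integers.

Initial: VV[0]=[0, 0]
Initial: VV[1]=[0, 0]
Event 1: LOCAL 0: VV[0][0]++ -> VV[0]=[1, 0]
Event 2: LOCAL 1: VV[1][1]++ -> VV[1]=[0, 1]
Event 3: SEND 1->0: VV[1][1]++ -> VV[1]=[0, 2], msg_vec=[0, 2]; VV[0]=max(VV[0],msg_vec) then VV[0][0]++ -> VV[0]=[2, 2]
Event 4: LOCAL 1: VV[1][1]++ -> VV[1]=[0, 3]
Event 5: SEND 0->1: VV[0][0]++ -> VV[0]=[3, 2], msg_vec=[3, 2]; VV[1]=max(VV[1],msg_vec) then VV[1][1]++ -> VV[1]=[3, 4]
Event 6: SEND 0->1: VV[0][0]++ -> VV[0]=[4, 2], msg_vec=[4, 2]; VV[1]=max(VV[1],msg_vec) then VV[1][1]++ -> VV[1]=[4, 5]
Final vectors: VV[0]=[4, 2]; VV[1]=[4, 5]

Answer: 4 2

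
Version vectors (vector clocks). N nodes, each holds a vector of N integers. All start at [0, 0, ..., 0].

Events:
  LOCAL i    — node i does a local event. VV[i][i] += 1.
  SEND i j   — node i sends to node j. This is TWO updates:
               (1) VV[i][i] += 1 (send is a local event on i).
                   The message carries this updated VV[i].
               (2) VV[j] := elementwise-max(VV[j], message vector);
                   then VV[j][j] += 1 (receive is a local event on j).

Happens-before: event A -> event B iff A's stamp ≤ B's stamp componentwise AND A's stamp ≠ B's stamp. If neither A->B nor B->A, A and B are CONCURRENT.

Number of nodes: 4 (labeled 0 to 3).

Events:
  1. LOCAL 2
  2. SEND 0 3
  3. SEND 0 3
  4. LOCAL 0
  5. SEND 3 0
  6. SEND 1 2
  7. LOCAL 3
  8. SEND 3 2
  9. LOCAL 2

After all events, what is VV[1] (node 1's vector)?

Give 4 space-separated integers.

Answer: 0 1 0 0

Derivation:
Initial: VV[0]=[0, 0, 0, 0]
Initial: VV[1]=[0, 0, 0, 0]
Initial: VV[2]=[0, 0, 0, 0]
Initial: VV[3]=[0, 0, 0, 0]
Event 1: LOCAL 2: VV[2][2]++ -> VV[2]=[0, 0, 1, 0]
Event 2: SEND 0->3: VV[0][0]++ -> VV[0]=[1, 0, 0, 0], msg_vec=[1, 0, 0, 0]; VV[3]=max(VV[3],msg_vec) then VV[3][3]++ -> VV[3]=[1, 0, 0, 1]
Event 3: SEND 0->3: VV[0][0]++ -> VV[0]=[2, 0, 0, 0], msg_vec=[2, 0, 0, 0]; VV[3]=max(VV[3],msg_vec) then VV[3][3]++ -> VV[3]=[2, 0, 0, 2]
Event 4: LOCAL 0: VV[0][0]++ -> VV[0]=[3, 0, 0, 0]
Event 5: SEND 3->0: VV[3][3]++ -> VV[3]=[2, 0, 0, 3], msg_vec=[2, 0, 0, 3]; VV[0]=max(VV[0],msg_vec) then VV[0][0]++ -> VV[0]=[4, 0, 0, 3]
Event 6: SEND 1->2: VV[1][1]++ -> VV[1]=[0, 1, 0, 0], msg_vec=[0, 1, 0, 0]; VV[2]=max(VV[2],msg_vec) then VV[2][2]++ -> VV[2]=[0, 1, 2, 0]
Event 7: LOCAL 3: VV[3][3]++ -> VV[3]=[2, 0, 0, 4]
Event 8: SEND 3->2: VV[3][3]++ -> VV[3]=[2, 0, 0, 5], msg_vec=[2, 0, 0, 5]; VV[2]=max(VV[2],msg_vec) then VV[2][2]++ -> VV[2]=[2, 1, 3, 5]
Event 9: LOCAL 2: VV[2][2]++ -> VV[2]=[2, 1, 4, 5]
Final vectors: VV[0]=[4, 0, 0, 3]; VV[1]=[0, 1, 0, 0]; VV[2]=[2, 1, 4, 5]; VV[3]=[2, 0, 0, 5]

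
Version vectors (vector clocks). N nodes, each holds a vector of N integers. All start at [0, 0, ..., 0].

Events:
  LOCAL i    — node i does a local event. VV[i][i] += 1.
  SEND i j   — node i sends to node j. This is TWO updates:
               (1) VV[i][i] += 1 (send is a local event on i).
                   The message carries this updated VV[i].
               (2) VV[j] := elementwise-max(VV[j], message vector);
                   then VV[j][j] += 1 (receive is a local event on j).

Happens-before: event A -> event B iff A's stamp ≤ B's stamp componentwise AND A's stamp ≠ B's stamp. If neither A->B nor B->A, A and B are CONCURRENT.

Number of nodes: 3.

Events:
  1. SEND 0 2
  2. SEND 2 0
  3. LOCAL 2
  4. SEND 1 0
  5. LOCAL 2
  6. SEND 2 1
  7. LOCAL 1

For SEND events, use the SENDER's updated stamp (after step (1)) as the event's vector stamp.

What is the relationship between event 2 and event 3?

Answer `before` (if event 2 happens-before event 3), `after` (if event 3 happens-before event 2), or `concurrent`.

Initial: VV[0]=[0, 0, 0]
Initial: VV[1]=[0, 0, 0]
Initial: VV[2]=[0, 0, 0]
Event 1: SEND 0->2: VV[0][0]++ -> VV[0]=[1, 0, 0], msg_vec=[1, 0, 0]; VV[2]=max(VV[2],msg_vec) then VV[2][2]++ -> VV[2]=[1, 0, 1]
Event 2: SEND 2->0: VV[2][2]++ -> VV[2]=[1, 0, 2], msg_vec=[1, 0, 2]; VV[0]=max(VV[0],msg_vec) then VV[0][0]++ -> VV[0]=[2, 0, 2]
Event 3: LOCAL 2: VV[2][2]++ -> VV[2]=[1, 0, 3]
Event 4: SEND 1->0: VV[1][1]++ -> VV[1]=[0, 1, 0], msg_vec=[0, 1, 0]; VV[0]=max(VV[0],msg_vec) then VV[0][0]++ -> VV[0]=[3, 1, 2]
Event 5: LOCAL 2: VV[2][2]++ -> VV[2]=[1, 0, 4]
Event 6: SEND 2->1: VV[2][2]++ -> VV[2]=[1, 0, 5], msg_vec=[1, 0, 5]; VV[1]=max(VV[1],msg_vec) then VV[1][1]++ -> VV[1]=[1, 2, 5]
Event 7: LOCAL 1: VV[1][1]++ -> VV[1]=[1, 3, 5]
Event 2 stamp: [1, 0, 2]
Event 3 stamp: [1, 0, 3]
[1, 0, 2] <= [1, 0, 3]? True
[1, 0, 3] <= [1, 0, 2]? False
Relation: before

Answer: before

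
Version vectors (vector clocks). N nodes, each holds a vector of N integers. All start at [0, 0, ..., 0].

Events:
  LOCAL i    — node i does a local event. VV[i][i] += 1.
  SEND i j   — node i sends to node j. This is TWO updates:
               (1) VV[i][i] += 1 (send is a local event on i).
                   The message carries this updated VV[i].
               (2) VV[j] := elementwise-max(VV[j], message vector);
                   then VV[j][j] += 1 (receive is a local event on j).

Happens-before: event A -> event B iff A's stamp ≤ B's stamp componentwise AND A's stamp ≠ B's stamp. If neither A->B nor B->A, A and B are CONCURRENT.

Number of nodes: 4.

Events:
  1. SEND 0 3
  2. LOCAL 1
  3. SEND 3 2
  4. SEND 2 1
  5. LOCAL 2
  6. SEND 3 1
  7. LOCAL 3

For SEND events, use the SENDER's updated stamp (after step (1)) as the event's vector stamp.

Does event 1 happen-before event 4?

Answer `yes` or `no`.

Initial: VV[0]=[0, 0, 0, 0]
Initial: VV[1]=[0, 0, 0, 0]
Initial: VV[2]=[0, 0, 0, 0]
Initial: VV[3]=[0, 0, 0, 0]
Event 1: SEND 0->3: VV[0][0]++ -> VV[0]=[1, 0, 0, 0], msg_vec=[1, 0, 0, 0]; VV[3]=max(VV[3],msg_vec) then VV[3][3]++ -> VV[3]=[1, 0, 0, 1]
Event 2: LOCAL 1: VV[1][1]++ -> VV[1]=[0, 1, 0, 0]
Event 3: SEND 3->2: VV[3][3]++ -> VV[3]=[1, 0, 0, 2], msg_vec=[1, 0, 0, 2]; VV[2]=max(VV[2],msg_vec) then VV[2][2]++ -> VV[2]=[1, 0, 1, 2]
Event 4: SEND 2->1: VV[2][2]++ -> VV[2]=[1, 0, 2, 2], msg_vec=[1, 0, 2, 2]; VV[1]=max(VV[1],msg_vec) then VV[1][1]++ -> VV[1]=[1, 2, 2, 2]
Event 5: LOCAL 2: VV[2][2]++ -> VV[2]=[1, 0, 3, 2]
Event 6: SEND 3->1: VV[3][3]++ -> VV[3]=[1, 0, 0, 3], msg_vec=[1, 0, 0, 3]; VV[1]=max(VV[1],msg_vec) then VV[1][1]++ -> VV[1]=[1, 3, 2, 3]
Event 7: LOCAL 3: VV[3][3]++ -> VV[3]=[1, 0, 0, 4]
Event 1 stamp: [1, 0, 0, 0]
Event 4 stamp: [1, 0, 2, 2]
[1, 0, 0, 0] <= [1, 0, 2, 2]? True. Equal? False. Happens-before: True

Answer: yes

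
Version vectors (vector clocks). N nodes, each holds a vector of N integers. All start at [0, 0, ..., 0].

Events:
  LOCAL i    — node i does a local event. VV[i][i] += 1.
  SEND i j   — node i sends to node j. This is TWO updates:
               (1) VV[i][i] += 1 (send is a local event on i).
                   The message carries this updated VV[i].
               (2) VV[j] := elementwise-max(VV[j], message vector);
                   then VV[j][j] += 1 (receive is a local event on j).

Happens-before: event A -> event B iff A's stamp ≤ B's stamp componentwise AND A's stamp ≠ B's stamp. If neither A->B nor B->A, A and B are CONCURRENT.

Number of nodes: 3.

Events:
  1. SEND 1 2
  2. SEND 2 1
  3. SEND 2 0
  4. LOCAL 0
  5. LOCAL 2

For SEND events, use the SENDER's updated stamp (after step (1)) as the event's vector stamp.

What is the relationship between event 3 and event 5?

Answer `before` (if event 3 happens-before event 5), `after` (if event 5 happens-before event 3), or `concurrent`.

Initial: VV[0]=[0, 0, 0]
Initial: VV[1]=[0, 0, 0]
Initial: VV[2]=[0, 0, 0]
Event 1: SEND 1->2: VV[1][1]++ -> VV[1]=[0, 1, 0], msg_vec=[0, 1, 0]; VV[2]=max(VV[2],msg_vec) then VV[2][2]++ -> VV[2]=[0, 1, 1]
Event 2: SEND 2->1: VV[2][2]++ -> VV[2]=[0, 1, 2], msg_vec=[0, 1, 2]; VV[1]=max(VV[1],msg_vec) then VV[1][1]++ -> VV[1]=[0, 2, 2]
Event 3: SEND 2->0: VV[2][2]++ -> VV[2]=[0, 1, 3], msg_vec=[0, 1, 3]; VV[0]=max(VV[0],msg_vec) then VV[0][0]++ -> VV[0]=[1, 1, 3]
Event 4: LOCAL 0: VV[0][0]++ -> VV[0]=[2, 1, 3]
Event 5: LOCAL 2: VV[2][2]++ -> VV[2]=[0, 1, 4]
Event 3 stamp: [0, 1, 3]
Event 5 stamp: [0, 1, 4]
[0, 1, 3] <= [0, 1, 4]? True
[0, 1, 4] <= [0, 1, 3]? False
Relation: before

Answer: before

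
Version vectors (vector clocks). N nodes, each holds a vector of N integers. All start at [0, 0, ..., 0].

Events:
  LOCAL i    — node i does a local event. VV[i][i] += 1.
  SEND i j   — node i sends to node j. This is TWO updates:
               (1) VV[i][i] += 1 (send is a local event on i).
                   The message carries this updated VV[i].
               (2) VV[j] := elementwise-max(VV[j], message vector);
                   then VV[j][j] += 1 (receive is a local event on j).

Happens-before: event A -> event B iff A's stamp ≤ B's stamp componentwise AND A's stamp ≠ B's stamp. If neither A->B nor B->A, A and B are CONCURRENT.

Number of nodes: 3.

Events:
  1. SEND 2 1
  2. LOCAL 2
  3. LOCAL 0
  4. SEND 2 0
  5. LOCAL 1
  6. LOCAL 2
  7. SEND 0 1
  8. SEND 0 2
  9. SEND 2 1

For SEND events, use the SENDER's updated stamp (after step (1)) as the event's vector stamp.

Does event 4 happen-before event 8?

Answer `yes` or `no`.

Initial: VV[0]=[0, 0, 0]
Initial: VV[1]=[0, 0, 0]
Initial: VV[2]=[0, 0, 0]
Event 1: SEND 2->1: VV[2][2]++ -> VV[2]=[0, 0, 1], msg_vec=[0, 0, 1]; VV[1]=max(VV[1],msg_vec) then VV[1][1]++ -> VV[1]=[0, 1, 1]
Event 2: LOCAL 2: VV[2][2]++ -> VV[2]=[0, 0, 2]
Event 3: LOCAL 0: VV[0][0]++ -> VV[0]=[1, 0, 0]
Event 4: SEND 2->0: VV[2][2]++ -> VV[2]=[0, 0, 3], msg_vec=[0, 0, 3]; VV[0]=max(VV[0],msg_vec) then VV[0][0]++ -> VV[0]=[2, 0, 3]
Event 5: LOCAL 1: VV[1][1]++ -> VV[1]=[0, 2, 1]
Event 6: LOCAL 2: VV[2][2]++ -> VV[2]=[0, 0, 4]
Event 7: SEND 0->1: VV[0][0]++ -> VV[0]=[3, 0, 3], msg_vec=[3, 0, 3]; VV[1]=max(VV[1],msg_vec) then VV[1][1]++ -> VV[1]=[3, 3, 3]
Event 8: SEND 0->2: VV[0][0]++ -> VV[0]=[4, 0, 3], msg_vec=[4, 0, 3]; VV[2]=max(VV[2],msg_vec) then VV[2][2]++ -> VV[2]=[4, 0, 5]
Event 9: SEND 2->1: VV[2][2]++ -> VV[2]=[4, 0, 6], msg_vec=[4, 0, 6]; VV[1]=max(VV[1],msg_vec) then VV[1][1]++ -> VV[1]=[4, 4, 6]
Event 4 stamp: [0, 0, 3]
Event 8 stamp: [4, 0, 3]
[0, 0, 3] <= [4, 0, 3]? True. Equal? False. Happens-before: True

Answer: yes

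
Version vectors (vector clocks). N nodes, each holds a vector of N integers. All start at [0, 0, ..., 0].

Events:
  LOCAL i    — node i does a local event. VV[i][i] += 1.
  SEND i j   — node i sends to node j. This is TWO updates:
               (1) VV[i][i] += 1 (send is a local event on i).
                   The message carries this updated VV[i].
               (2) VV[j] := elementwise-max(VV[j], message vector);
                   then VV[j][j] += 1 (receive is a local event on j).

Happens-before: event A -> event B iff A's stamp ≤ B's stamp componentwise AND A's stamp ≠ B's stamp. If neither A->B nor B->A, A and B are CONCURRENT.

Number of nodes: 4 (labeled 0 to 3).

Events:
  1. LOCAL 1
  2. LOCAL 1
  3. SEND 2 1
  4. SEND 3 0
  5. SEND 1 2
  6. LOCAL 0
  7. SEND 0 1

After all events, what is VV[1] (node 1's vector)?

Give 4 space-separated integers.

Initial: VV[0]=[0, 0, 0, 0]
Initial: VV[1]=[0, 0, 0, 0]
Initial: VV[2]=[0, 0, 0, 0]
Initial: VV[3]=[0, 0, 0, 0]
Event 1: LOCAL 1: VV[1][1]++ -> VV[1]=[0, 1, 0, 0]
Event 2: LOCAL 1: VV[1][1]++ -> VV[1]=[0, 2, 0, 0]
Event 3: SEND 2->1: VV[2][2]++ -> VV[2]=[0, 0, 1, 0], msg_vec=[0, 0, 1, 0]; VV[1]=max(VV[1],msg_vec) then VV[1][1]++ -> VV[1]=[0, 3, 1, 0]
Event 4: SEND 3->0: VV[3][3]++ -> VV[3]=[0, 0, 0, 1], msg_vec=[0, 0, 0, 1]; VV[0]=max(VV[0],msg_vec) then VV[0][0]++ -> VV[0]=[1, 0, 0, 1]
Event 5: SEND 1->2: VV[1][1]++ -> VV[1]=[0, 4, 1, 0], msg_vec=[0, 4, 1, 0]; VV[2]=max(VV[2],msg_vec) then VV[2][2]++ -> VV[2]=[0, 4, 2, 0]
Event 6: LOCAL 0: VV[0][0]++ -> VV[0]=[2, 0, 0, 1]
Event 7: SEND 0->1: VV[0][0]++ -> VV[0]=[3, 0, 0, 1], msg_vec=[3, 0, 0, 1]; VV[1]=max(VV[1],msg_vec) then VV[1][1]++ -> VV[1]=[3, 5, 1, 1]
Final vectors: VV[0]=[3, 0, 0, 1]; VV[1]=[3, 5, 1, 1]; VV[2]=[0, 4, 2, 0]; VV[3]=[0, 0, 0, 1]

Answer: 3 5 1 1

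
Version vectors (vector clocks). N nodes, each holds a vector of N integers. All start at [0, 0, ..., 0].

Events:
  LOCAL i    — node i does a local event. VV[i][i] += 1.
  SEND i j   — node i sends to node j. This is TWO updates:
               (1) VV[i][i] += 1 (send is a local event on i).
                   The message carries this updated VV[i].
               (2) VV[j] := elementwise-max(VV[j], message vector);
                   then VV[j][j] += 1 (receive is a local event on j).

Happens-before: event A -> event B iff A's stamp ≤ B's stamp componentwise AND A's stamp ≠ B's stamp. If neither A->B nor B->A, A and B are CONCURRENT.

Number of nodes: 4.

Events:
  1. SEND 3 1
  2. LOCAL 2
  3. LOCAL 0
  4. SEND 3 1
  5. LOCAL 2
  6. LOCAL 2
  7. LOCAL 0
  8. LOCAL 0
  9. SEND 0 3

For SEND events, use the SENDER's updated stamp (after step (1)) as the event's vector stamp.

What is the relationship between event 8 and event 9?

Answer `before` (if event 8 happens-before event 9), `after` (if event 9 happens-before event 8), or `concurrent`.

Initial: VV[0]=[0, 0, 0, 0]
Initial: VV[1]=[0, 0, 0, 0]
Initial: VV[2]=[0, 0, 0, 0]
Initial: VV[3]=[0, 0, 0, 0]
Event 1: SEND 3->1: VV[3][3]++ -> VV[3]=[0, 0, 0, 1], msg_vec=[0, 0, 0, 1]; VV[1]=max(VV[1],msg_vec) then VV[1][1]++ -> VV[1]=[0, 1, 0, 1]
Event 2: LOCAL 2: VV[2][2]++ -> VV[2]=[0, 0, 1, 0]
Event 3: LOCAL 0: VV[0][0]++ -> VV[0]=[1, 0, 0, 0]
Event 4: SEND 3->1: VV[3][3]++ -> VV[3]=[0, 0, 0, 2], msg_vec=[0, 0, 0, 2]; VV[1]=max(VV[1],msg_vec) then VV[1][1]++ -> VV[1]=[0, 2, 0, 2]
Event 5: LOCAL 2: VV[2][2]++ -> VV[2]=[0, 0, 2, 0]
Event 6: LOCAL 2: VV[2][2]++ -> VV[2]=[0, 0, 3, 0]
Event 7: LOCAL 0: VV[0][0]++ -> VV[0]=[2, 0, 0, 0]
Event 8: LOCAL 0: VV[0][0]++ -> VV[0]=[3, 0, 0, 0]
Event 9: SEND 0->3: VV[0][0]++ -> VV[0]=[4, 0, 0, 0], msg_vec=[4, 0, 0, 0]; VV[3]=max(VV[3],msg_vec) then VV[3][3]++ -> VV[3]=[4, 0, 0, 3]
Event 8 stamp: [3, 0, 0, 0]
Event 9 stamp: [4, 0, 0, 0]
[3, 0, 0, 0] <= [4, 0, 0, 0]? True
[4, 0, 0, 0] <= [3, 0, 0, 0]? False
Relation: before

Answer: before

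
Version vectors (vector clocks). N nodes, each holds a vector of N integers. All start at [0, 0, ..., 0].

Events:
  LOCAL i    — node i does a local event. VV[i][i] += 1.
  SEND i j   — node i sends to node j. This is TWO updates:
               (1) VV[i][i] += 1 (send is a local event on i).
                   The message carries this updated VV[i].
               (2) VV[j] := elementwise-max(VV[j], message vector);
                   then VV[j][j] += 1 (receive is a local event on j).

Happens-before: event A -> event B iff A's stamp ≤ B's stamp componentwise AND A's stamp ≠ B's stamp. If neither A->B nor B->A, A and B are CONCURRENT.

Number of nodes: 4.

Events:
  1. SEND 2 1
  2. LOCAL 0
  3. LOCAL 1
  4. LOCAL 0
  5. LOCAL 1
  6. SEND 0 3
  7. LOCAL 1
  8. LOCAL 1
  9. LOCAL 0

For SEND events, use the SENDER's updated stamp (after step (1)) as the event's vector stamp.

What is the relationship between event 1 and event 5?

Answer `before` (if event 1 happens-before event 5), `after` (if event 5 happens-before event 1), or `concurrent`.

Initial: VV[0]=[0, 0, 0, 0]
Initial: VV[1]=[0, 0, 0, 0]
Initial: VV[2]=[0, 0, 0, 0]
Initial: VV[3]=[0, 0, 0, 0]
Event 1: SEND 2->1: VV[2][2]++ -> VV[2]=[0, 0, 1, 0], msg_vec=[0, 0, 1, 0]; VV[1]=max(VV[1],msg_vec) then VV[1][1]++ -> VV[1]=[0, 1, 1, 0]
Event 2: LOCAL 0: VV[0][0]++ -> VV[0]=[1, 0, 0, 0]
Event 3: LOCAL 1: VV[1][1]++ -> VV[1]=[0, 2, 1, 0]
Event 4: LOCAL 0: VV[0][0]++ -> VV[0]=[2, 0, 0, 0]
Event 5: LOCAL 1: VV[1][1]++ -> VV[1]=[0, 3, 1, 0]
Event 6: SEND 0->3: VV[0][0]++ -> VV[0]=[3, 0, 0, 0], msg_vec=[3, 0, 0, 0]; VV[3]=max(VV[3],msg_vec) then VV[3][3]++ -> VV[3]=[3, 0, 0, 1]
Event 7: LOCAL 1: VV[1][1]++ -> VV[1]=[0, 4, 1, 0]
Event 8: LOCAL 1: VV[1][1]++ -> VV[1]=[0, 5, 1, 0]
Event 9: LOCAL 0: VV[0][0]++ -> VV[0]=[4, 0, 0, 0]
Event 1 stamp: [0, 0, 1, 0]
Event 5 stamp: [0, 3, 1, 0]
[0, 0, 1, 0] <= [0, 3, 1, 0]? True
[0, 3, 1, 0] <= [0, 0, 1, 0]? False
Relation: before

Answer: before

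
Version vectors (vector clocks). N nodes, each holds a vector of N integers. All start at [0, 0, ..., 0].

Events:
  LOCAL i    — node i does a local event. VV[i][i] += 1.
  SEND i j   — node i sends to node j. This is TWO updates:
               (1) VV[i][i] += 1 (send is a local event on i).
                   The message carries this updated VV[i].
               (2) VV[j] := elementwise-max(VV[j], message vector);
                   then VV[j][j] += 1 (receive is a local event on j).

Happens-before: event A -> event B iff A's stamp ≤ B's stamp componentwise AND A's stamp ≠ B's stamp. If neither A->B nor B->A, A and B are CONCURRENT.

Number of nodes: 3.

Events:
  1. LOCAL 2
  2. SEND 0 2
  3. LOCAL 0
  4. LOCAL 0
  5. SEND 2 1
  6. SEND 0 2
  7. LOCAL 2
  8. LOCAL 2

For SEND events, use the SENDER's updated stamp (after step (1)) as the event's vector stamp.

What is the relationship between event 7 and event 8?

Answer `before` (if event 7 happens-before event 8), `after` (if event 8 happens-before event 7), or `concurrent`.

Answer: before

Derivation:
Initial: VV[0]=[0, 0, 0]
Initial: VV[1]=[0, 0, 0]
Initial: VV[2]=[0, 0, 0]
Event 1: LOCAL 2: VV[2][2]++ -> VV[2]=[0, 0, 1]
Event 2: SEND 0->2: VV[0][0]++ -> VV[0]=[1, 0, 0], msg_vec=[1, 0, 0]; VV[2]=max(VV[2],msg_vec) then VV[2][2]++ -> VV[2]=[1, 0, 2]
Event 3: LOCAL 0: VV[0][0]++ -> VV[0]=[2, 0, 0]
Event 4: LOCAL 0: VV[0][0]++ -> VV[0]=[3, 0, 0]
Event 5: SEND 2->1: VV[2][2]++ -> VV[2]=[1, 0, 3], msg_vec=[1, 0, 3]; VV[1]=max(VV[1],msg_vec) then VV[1][1]++ -> VV[1]=[1, 1, 3]
Event 6: SEND 0->2: VV[0][0]++ -> VV[0]=[4, 0, 0], msg_vec=[4, 0, 0]; VV[2]=max(VV[2],msg_vec) then VV[2][2]++ -> VV[2]=[4, 0, 4]
Event 7: LOCAL 2: VV[2][2]++ -> VV[2]=[4, 0, 5]
Event 8: LOCAL 2: VV[2][2]++ -> VV[2]=[4, 0, 6]
Event 7 stamp: [4, 0, 5]
Event 8 stamp: [4, 0, 6]
[4, 0, 5] <= [4, 0, 6]? True
[4, 0, 6] <= [4, 0, 5]? False
Relation: before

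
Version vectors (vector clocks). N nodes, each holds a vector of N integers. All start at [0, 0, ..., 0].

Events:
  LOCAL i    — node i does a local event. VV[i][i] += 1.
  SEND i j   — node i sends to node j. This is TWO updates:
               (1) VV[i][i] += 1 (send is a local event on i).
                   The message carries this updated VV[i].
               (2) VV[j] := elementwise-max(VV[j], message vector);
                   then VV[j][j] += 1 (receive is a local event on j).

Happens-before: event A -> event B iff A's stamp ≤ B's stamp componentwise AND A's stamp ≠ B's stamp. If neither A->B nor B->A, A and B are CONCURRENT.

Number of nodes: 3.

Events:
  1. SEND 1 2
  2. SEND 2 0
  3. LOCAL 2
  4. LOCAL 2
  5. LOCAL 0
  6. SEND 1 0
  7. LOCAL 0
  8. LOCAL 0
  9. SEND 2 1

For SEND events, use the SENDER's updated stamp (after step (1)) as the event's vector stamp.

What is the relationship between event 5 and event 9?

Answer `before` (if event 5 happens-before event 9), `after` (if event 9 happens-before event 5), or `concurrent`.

Answer: concurrent

Derivation:
Initial: VV[0]=[0, 0, 0]
Initial: VV[1]=[0, 0, 0]
Initial: VV[2]=[0, 0, 0]
Event 1: SEND 1->2: VV[1][1]++ -> VV[1]=[0, 1, 0], msg_vec=[0, 1, 0]; VV[2]=max(VV[2],msg_vec) then VV[2][2]++ -> VV[2]=[0, 1, 1]
Event 2: SEND 2->0: VV[2][2]++ -> VV[2]=[0, 1, 2], msg_vec=[0, 1, 2]; VV[0]=max(VV[0],msg_vec) then VV[0][0]++ -> VV[0]=[1, 1, 2]
Event 3: LOCAL 2: VV[2][2]++ -> VV[2]=[0, 1, 3]
Event 4: LOCAL 2: VV[2][2]++ -> VV[2]=[0, 1, 4]
Event 5: LOCAL 0: VV[0][0]++ -> VV[0]=[2, 1, 2]
Event 6: SEND 1->0: VV[1][1]++ -> VV[1]=[0, 2, 0], msg_vec=[0, 2, 0]; VV[0]=max(VV[0],msg_vec) then VV[0][0]++ -> VV[0]=[3, 2, 2]
Event 7: LOCAL 0: VV[0][0]++ -> VV[0]=[4, 2, 2]
Event 8: LOCAL 0: VV[0][0]++ -> VV[0]=[5, 2, 2]
Event 9: SEND 2->1: VV[2][2]++ -> VV[2]=[0, 1, 5], msg_vec=[0, 1, 5]; VV[1]=max(VV[1],msg_vec) then VV[1][1]++ -> VV[1]=[0, 3, 5]
Event 5 stamp: [2, 1, 2]
Event 9 stamp: [0, 1, 5]
[2, 1, 2] <= [0, 1, 5]? False
[0, 1, 5] <= [2, 1, 2]? False
Relation: concurrent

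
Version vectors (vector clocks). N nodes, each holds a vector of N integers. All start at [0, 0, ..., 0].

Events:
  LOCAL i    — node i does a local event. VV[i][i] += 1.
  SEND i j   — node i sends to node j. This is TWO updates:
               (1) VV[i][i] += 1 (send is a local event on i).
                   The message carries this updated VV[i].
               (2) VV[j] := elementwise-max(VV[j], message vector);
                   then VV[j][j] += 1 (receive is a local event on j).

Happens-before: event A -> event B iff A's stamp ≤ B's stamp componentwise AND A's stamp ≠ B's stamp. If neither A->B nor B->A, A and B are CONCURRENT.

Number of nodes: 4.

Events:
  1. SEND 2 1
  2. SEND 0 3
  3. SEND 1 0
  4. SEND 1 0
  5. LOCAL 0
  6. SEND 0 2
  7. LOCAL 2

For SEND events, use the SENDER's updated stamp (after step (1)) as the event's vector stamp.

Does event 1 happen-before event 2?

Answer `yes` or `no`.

Answer: no

Derivation:
Initial: VV[0]=[0, 0, 0, 0]
Initial: VV[1]=[0, 0, 0, 0]
Initial: VV[2]=[0, 0, 0, 0]
Initial: VV[3]=[0, 0, 0, 0]
Event 1: SEND 2->1: VV[2][2]++ -> VV[2]=[0, 0, 1, 0], msg_vec=[0, 0, 1, 0]; VV[1]=max(VV[1],msg_vec) then VV[1][1]++ -> VV[1]=[0, 1, 1, 0]
Event 2: SEND 0->3: VV[0][0]++ -> VV[0]=[1, 0, 0, 0], msg_vec=[1, 0, 0, 0]; VV[3]=max(VV[3],msg_vec) then VV[3][3]++ -> VV[3]=[1, 0, 0, 1]
Event 3: SEND 1->0: VV[1][1]++ -> VV[1]=[0, 2, 1, 0], msg_vec=[0, 2, 1, 0]; VV[0]=max(VV[0],msg_vec) then VV[0][0]++ -> VV[0]=[2, 2, 1, 0]
Event 4: SEND 1->0: VV[1][1]++ -> VV[1]=[0, 3, 1, 0], msg_vec=[0, 3, 1, 0]; VV[0]=max(VV[0],msg_vec) then VV[0][0]++ -> VV[0]=[3, 3, 1, 0]
Event 5: LOCAL 0: VV[0][0]++ -> VV[0]=[4, 3, 1, 0]
Event 6: SEND 0->2: VV[0][0]++ -> VV[0]=[5, 3, 1, 0], msg_vec=[5, 3, 1, 0]; VV[2]=max(VV[2],msg_vec) then VV[2][2]++ -> VV[2]=[5, 3, 2, 0]
Event 7: LOCAL 2: VV[2][2]++ -> VV[2]=[5, 3, 3, 0]
Event 1 stamp: [0, 0, 1, 0]
Event 2 stamp: [1, 0, 0, 0]
[0, 0, 1, 0] <= [1, 0, 0, 0]? False. Equal? False. Happens-before: False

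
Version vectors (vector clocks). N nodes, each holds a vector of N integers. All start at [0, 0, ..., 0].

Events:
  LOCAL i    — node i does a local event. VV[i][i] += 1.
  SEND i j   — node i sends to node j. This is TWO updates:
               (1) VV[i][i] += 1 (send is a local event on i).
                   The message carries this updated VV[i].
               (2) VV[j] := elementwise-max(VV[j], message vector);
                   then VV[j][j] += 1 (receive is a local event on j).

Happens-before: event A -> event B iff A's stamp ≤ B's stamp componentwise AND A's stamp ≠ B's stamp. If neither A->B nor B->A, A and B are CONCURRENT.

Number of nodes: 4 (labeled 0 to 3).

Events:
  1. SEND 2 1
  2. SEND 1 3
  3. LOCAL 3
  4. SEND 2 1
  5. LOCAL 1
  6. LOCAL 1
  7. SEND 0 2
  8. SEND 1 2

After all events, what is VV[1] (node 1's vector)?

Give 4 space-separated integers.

Answer: 0 6 2 0

Derivation:
Initial: VV[0]=[0, 0, 0, 0]
Initial: VV[1]=[0, 0, 0, 0]
Initial: VV[2]=[0, 0, 0, 0]
Initial: VV[3]=[0, 0, 0, 0]
Event 1: SEND 2->1: VV[2][2]++ -> VV[2]=[0, 0, 1, 0], msg_vec=[0, 0, 1, 0]; VV[1]=max(VV[1],msg_vec) then VV[1][1]++ -> VV[1]=[0, 1, 1, 0]
Event 2: SEND 1->3: VV[1][1]++ -> VV[1]=[0, 2, 1, 0], msg_vec=[0, 2, 1, 0]; VV[3]=max(VV[3],msg_vec) then VV[3][3]++ -> VV[3]=[0, 2, 1, 1]
Event 3: LOCAL 3: VV[3][3]++ -> VV[3]=[0, 2, 1, 2]
Event 4: SEND 2->1: VV[2][2]++ -> VV[2]=[0, 0, 2, 0], msg_vec=[0, 0, 2, 0]; VV[1]=max(VV[1],msg_vec) then VV[1][1]++ -> VV[1]=[0, 3, 2, 0]
Event 5: LOCAL 1: VV[1][1]++ -> VV[1]=[0, 4, 2, 0]
Event 6: LOCAL 1: VV[1][1]++ -> VV[1]=[0, 5, 2, 0]
Event 7: SEND 0->2: VV[0][0]++ -> VV[0]=[1, 0, 0, 0], msg_vec=[1, 0, 0, 0]; VV[2]=max(VV[2],msg_vec) then VV[2][2]++ -> VV[2]=[1, 0, 3, 0]
Event 8: SEND 1->2: VV[1][1]++ -> VV[1]=[0, 6, 2, 0], msg_vec=[0, 6, 2, 0]; VV[2]=max(VV[2],msg_vec) then VV[2][2]++ -> VV[2]=[1, 6, 4, 0]
Final vectors: VV[0]=[1, 0, 0, 0]; VV[1]=[0, 6, 2, 0]; VV[2]=[1, 6, 4, 0]; VV[3]=[0, 2, 1, 2]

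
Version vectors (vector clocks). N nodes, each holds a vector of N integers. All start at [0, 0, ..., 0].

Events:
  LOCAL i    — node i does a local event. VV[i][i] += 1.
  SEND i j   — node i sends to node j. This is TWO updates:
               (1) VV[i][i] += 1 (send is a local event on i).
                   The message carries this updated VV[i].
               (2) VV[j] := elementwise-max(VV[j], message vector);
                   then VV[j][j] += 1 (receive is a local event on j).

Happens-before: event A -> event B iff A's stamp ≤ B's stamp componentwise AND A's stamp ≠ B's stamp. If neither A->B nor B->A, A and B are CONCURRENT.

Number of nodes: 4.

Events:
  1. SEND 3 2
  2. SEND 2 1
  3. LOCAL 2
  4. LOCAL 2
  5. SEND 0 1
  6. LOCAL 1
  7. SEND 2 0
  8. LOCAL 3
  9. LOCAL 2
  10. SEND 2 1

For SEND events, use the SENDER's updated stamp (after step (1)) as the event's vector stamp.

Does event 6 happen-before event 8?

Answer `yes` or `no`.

Answer: no

Derivation:
Initial: VV[0]=[0, 0, 0, 0]
Initial: VV[1]=[0, 0, 0, 0]
Initial: VV[2]=[0, 0, 0, 0]
Initial: VV[3]=[0, 0, 0, 0]
Event 1: SEND 3->2: VV[3][3]++ -> VV[3]=[0, 0, 0, 1], msg_vec=[0, 0, 0, 1]; VV[2]=max(VV[2],msg_vec) then VV[2][2]++ -> VV[2]=[0, 0, 1, 1]
Event 2: SEND 2->1: VV[2][2]++ -> VV[2]=[0, 0, 2, 1], msg_vec=[0, 0, 2, 1]; VV[1]=max(VV[1],msg_vec) then VV[1][1]++ -> VV[1]=[0, 1, 2, 1]
Event 3: LOCAL 2: VV[2][2]++ -> VV[2]=[0, 0, 3, 1]
Event 4: LOCAL 2: VV[2][2]++ -> VV[2]=[0, 0, 4, 1]
Event 5: SEND 0->1: VV[0][0]++ -> VV[0]=[1, 0, 0, 0], msg_vec=[1, 0, 0, 0]; VV[1]=max(VV[1],msg_vec) then VV[1][1]++ -> VV[1]=[1, 2, 2, 1]
Event 6: LOCAL 1: VV[1][1]++ -> VV[1]=[1, 3, 2, 1]
Event 7: SEND 2->0: VV[2][2]++ -> VV[2]=[0, 0, 5, 1], msg_vec=[0, 0, 5, 1]; VV[0]=max(VV[0],msg_vec) then VV[0][0]++ -> VV[0]=[2, 0, 5, 1]
Event 8: LOCAL 3: VV[3][3]++ -> VV[3]=[0, 0, 0, 2]
Event 9: LOCAL 2: VV[2][2]++ -> VV[2]=[0, 0, 6, 1]
Event 10: SEND 2->1: VV[2][2]++ -> VV[2]=[0, 0, 7, 1], msg_vec=[0, 0, 7, 1]; VV[1]=max(VV[1],msg_vec) then VV[1][1]++ -> VV[1]=[1, 4, 7, 1]
Event 6 stamp: [1, 3, 2, 1]
Event 8 stamp: [0, 0, 0, 2]
[1, 3, 2, 1] <= [0, 0, 0, 2]? False. Equal? False. Happens-before: False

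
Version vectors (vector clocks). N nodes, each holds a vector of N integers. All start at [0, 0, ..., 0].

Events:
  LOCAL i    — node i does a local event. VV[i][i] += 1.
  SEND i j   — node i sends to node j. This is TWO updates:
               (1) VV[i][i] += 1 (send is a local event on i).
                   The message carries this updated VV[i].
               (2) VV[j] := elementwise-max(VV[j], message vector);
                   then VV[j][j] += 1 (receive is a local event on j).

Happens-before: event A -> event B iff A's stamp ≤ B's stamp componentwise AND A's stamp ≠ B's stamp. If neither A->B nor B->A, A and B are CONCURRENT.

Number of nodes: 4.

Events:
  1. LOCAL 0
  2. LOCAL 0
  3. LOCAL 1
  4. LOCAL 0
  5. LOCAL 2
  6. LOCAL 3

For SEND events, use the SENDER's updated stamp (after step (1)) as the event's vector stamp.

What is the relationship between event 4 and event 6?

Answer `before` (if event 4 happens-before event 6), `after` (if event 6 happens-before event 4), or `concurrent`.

Answer: concurrent

Derivation:
Initial: VV[0]=[0, 0, 0, 0]
Initial: VV[1]=[0, 0, 0, 0]
Initial: VV[2]=[0, 0, 0, 0]
Initial: VV[3]=[0, 0, 0, 0]
Event 1: LOCAL 0: VV[0][0]++ -> VV[0]=[1, 0, 0, 0]
Event 2: LOCAL 0: VV[0][0]++ -> VV[0]=[2, 0, 0, 0]
Event 3: LOCAL 1: VV[1][1]++ -> VV[1]=[0, 1, 0, 0]
Event 4: LOCAL 0: VV[0][0]++ -> VV[0]=[3, 0, 0, 0]
Event 5: LOCAL 2: VV[2][2]++ -> VV[2]=[0, 0, 1, 0]
Event 6: LOCAL 3: VV[3][3]++ -> VV[3]=[0, 0, 0, 1]
Event 4 stamp: [3, 0, 0, 0]
Event 6 stamp: [0, 0, 0, 1]
[3, 0, 0, 0] <= [0, 0, 0, 1]? False
[0, 0, 0, 1] <= [3, 0, 0, 0]? False
Relation: concurrent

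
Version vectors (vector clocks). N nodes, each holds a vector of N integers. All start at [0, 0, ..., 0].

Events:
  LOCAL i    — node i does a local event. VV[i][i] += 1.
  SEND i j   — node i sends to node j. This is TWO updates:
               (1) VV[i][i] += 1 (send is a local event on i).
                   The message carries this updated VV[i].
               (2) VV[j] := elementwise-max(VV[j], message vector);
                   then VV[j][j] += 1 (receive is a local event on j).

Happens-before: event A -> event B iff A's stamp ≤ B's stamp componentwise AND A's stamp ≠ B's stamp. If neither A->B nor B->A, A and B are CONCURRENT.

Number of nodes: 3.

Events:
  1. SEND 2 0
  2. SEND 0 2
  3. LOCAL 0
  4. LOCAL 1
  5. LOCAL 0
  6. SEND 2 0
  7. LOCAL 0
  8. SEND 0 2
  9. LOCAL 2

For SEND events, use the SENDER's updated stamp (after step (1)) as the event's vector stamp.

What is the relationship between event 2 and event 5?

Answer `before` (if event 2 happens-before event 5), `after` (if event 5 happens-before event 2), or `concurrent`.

Initial: VV[0]=[0, 0, 0]
Initial: VV[1]=[0, 0, 0]
Initial: VV[2]=[0, 0, 0]
Event 1: SEND 2->0: VV[2][2]++ -> VV[2]=[0, 0, 1], msg_vec=[0, 0, 1]; VV[0]=max(VV[0],msg_vec) then VV[0][0]++ -> VV[0]=[1, 0, 1]
Event 2: SEND 0->2: VV[0][0]++ -> VV[0]=[2, 0, 1], msg_vec=[2, 0, 1]; VV[2]=max(VV[2],msg_vec) then VV[2][2]++ -> VV[2]=[2, 0, 2]
Event 3: LOCAL 0: VV[0][0]++ -> VV[0]=[3, 0, 1]
Event 4: LOCAL 1: VV[1][1]++ -> VV[1]=[0, 1, 0]
Event 5: LOCAL 0: VV[0][0]++ -> VV[0]=[4, 0, 1]
Event 6: SEND 2->0: VV[2][2]++ -> VV[2]=[2, 0, 3], msg_vec=[2, 0, 3]; VV[0]=max(VV[0],msg_vec) then VV[0][0]++ -> VV[0]=[5, 0, 3]
Event 7: LOCAL 0: VV[0][0]++ -> VV[0]=[6, 0, 3]
Event 8: SEND 0->2: VV[0][0]++ -> VV[0]=[7, 0, 3], msg_vec=[7, 0, 3]; VV[2]=max(VV[2],msg_vec) then VV[2][2]++ -> VV[2]=[7, 0, 4]
Event 9: LOCAL 2: VV[2][2]++ -> VV[2]=[7, 0, 5]
Event 2 stamp: [2, 0, 1]
Event 5 stamp: [4, 0, 1]
[2, 0, 1] <= [4, 0, 1]? True
[4, 0, 1] <= [2, 0, 1]? False
Relation: before

Answer: before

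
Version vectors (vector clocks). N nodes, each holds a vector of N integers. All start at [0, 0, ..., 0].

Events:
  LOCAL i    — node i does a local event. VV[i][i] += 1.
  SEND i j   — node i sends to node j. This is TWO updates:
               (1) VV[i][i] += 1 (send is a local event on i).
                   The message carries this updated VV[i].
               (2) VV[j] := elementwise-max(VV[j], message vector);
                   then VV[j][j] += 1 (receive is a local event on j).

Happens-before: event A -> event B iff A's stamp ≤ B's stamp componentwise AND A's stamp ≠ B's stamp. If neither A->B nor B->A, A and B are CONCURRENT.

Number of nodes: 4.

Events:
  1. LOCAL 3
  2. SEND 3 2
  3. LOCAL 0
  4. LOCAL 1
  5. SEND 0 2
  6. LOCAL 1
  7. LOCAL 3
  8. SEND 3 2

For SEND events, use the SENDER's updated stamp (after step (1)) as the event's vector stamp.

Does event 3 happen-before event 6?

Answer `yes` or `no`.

Answer: no

Derivation:
Initial: VV[0]=[0, 0, 0, 0]
Initial: VV[1]=[0, 0, 0, 0]
Initial: VV[2]=[0, 0, 0, 0]
Initial: VV[3]=[0, 0, 0, 0]
Event 1: LOCAL 3: VV[3][3]++ -> VV[3]=[0, 0, 0, 1]
Event 2: SEND 3->2: VV[3][3]++ -> VV[3]=[0, 0, 0, 2], msg_vec=[0, 0, 0, 2]; VV[2]=max(VV[2],msg_vec) then VV[2][2]++ -> VV[2]=[0, 0, 1, 2]
Event 3: LOCAL 0: VV[0][0]++ -> VV[0]=[1, 0, 0, 0]
Event 4: LOCAL 1: VV[1][1]++ -> VV[1]=[0, 1, 0, 0]
Event 5: SEND 0->2: VV[0][0]++ -> VV[0]=[2, 0, 0, 0], msg_vec=[2, 0, 0, 0]; VV[2]=max(VV[2],msg_vec) then VV[2][2]++ -> VV[2]=[2, 0, 2, 2]
Event 6: LOCAL 1: VV[1][1]++ -> VV[1]=[0, 2, 0, 0]
Event 7: LOCAL 3: VV[3][3]++ -> VV[3]=[0, 0, 0, 3]
Event 8: SEND 3->2: VV[3][3]++ -> VV[3]=[0, 0, 0, 4], msg_vec=[0, 0, 0, 4]; VV[2]=max(VV[2],msg_vec) then VV[2][2]++ -> VV[2]=[2, 0, 3, 4]
Event 3 stamp: [1, 0, 0, 0]
Event 6 stamp: [0, 2, 0, 0]
[1, 0, 0, 0] <= [0, 2, 0, 0]? False. Equal? False. Happens-before: False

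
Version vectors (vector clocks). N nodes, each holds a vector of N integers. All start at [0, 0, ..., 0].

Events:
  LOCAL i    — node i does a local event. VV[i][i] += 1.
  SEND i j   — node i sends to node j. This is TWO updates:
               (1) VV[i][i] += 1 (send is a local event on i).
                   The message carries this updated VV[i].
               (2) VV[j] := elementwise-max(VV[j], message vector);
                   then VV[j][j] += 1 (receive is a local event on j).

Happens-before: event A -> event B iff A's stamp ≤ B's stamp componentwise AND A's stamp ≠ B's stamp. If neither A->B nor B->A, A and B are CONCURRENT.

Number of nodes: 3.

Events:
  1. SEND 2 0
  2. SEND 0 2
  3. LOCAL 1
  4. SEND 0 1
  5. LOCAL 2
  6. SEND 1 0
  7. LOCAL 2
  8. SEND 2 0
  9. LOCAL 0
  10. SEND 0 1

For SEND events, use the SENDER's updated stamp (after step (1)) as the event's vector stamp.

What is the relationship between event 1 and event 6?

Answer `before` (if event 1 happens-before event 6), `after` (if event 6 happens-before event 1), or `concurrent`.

Answer: before

Derivation:
Initial: VV[0]=[0, 0, 0]
Initial: VV[1]=[0, 0, 0]
Initial: VV[2]=[0, 0, 0]
Event 1: SEND 2->0: VV[2][2]++ -> VV[2]=[0, 0, 1], msg_vec=[0, 0, 1]; VV[0]=max(VV[0],msg_vec) then VV[0][0]++ -> VV[0]=[1, 0, 1]
Event 2: SEND 0->2: VV[0][0]++ -> VV[0]=[2, 0, 1], msg_vec=[2, 0, 1]; VV[2]=max(VV[2],msg_vec) then VV[2][2]++ -> VV[2]=[2, 0, 2]
Event 3: LOCAL 1: VV[1][1]++ -> VV[1]=[0, 1, 0]
Event 4: SEND 0->1: VV[0][0]++ -> VV[0]=[3, 0, 1], msg_vec=[3, 0, 1]; VV[1]=max(VV[1],msg_vec) then VV[1][1]++ -> VV[1]=[3, 2, 1]
Event 5: LOCAL 2: VV[2][2]++ -> VV[2]=[2, 0, 3]
Event 6: SEND 1->0: VV[1][1]++ -> VV[1]=[3, 3, 1], msg_vec=[3, 3, 1]; VV[0]=max(VV[0],msg_vec) then VV[0][0]++ -> VV[0]=[4, 3, 1]
Event 7: LOCAL 2: VV[2][2]++ -> VV[2]=[2, 0, 4]
Event 8: SEND 2->0: VV[2][2]++ -> VV[2]=[2, 0, 5], msg_vec=[2, 0, 5]; VV[0]=max(VV[0],msg_vec) then VV[0][0]++ -> VV[0]=[5, 3, 5]
Event 9: LOCAL 0: VV[0][0]++ -> VV[0]=[6, 3, 5]
Event 10: SEND 0->1: VV[0][0]++ -> VV[0]=[7, 3, 5], msg_vec=[7, 3, 5]; VV[1]=max(VV[1],msg_vec) then VV[1][1]++ -> VV[1]=[7, 4, 5]
Event 1 stamp: [0, 0, 1]
Event 6 stamp: [3, 3, 1]
[0, 0, 1] <= [3, 3, 1]? True
[3, 3, 1] <= [0, 0, 1]? False
Relation: before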